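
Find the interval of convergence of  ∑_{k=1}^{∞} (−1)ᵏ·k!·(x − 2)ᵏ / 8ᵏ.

The ratio of consecutive coefficients is (k+1) · 1/8 → ∞.
The ratio grows without bound, so the series diverges whenever (x − 2) ≠ 0; it converges only at x = 2. R = 0.

{2}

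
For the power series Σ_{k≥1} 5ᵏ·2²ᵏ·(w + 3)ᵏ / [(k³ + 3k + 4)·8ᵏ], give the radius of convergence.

Apply the ratio test: |a_{k+1}| / |a_k| = [(k³ + 3k + 4)/((k+1)³ + 3(k+1) + 4)] · 5·4/8, which tends to 5/2 as k → ∞.
Hence the series converges for |w + 3| < 1/(5/2) = 2/5, so the radius of convergence is 2/5.

R = 2/5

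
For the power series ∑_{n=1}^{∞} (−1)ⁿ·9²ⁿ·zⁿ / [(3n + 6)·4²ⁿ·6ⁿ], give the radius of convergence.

Ratio test: |a_{n+1}/a_n| = [(3n + 6)/(3(n+1) + 6)] · 81/(16·6) → 27/32 as n → ∞.
The series converges when 27/32 · |z| < 1, giving R = 32/27.

R = 32/27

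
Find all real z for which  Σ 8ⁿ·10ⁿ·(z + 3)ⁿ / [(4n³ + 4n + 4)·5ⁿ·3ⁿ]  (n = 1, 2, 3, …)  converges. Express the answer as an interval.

The ratio of consecutive coefficients is [(4n³ + 4n + 4)/(4(n+1)³ + 4(n+1) + 4)] · 8·10/(5·3) → 16/3.
Thus R = 1/(16/3) = 3/16.
At z = -45/16: the terms are on the order of 1/n³, so the series converges absolutely by comparison with the p-series (p = 3 > 1).
Endpoint z = -51/16: the series is dominated by a constant times Σ 1/n³, which converges (p = 3 > 1).

[-51/16, -45/16]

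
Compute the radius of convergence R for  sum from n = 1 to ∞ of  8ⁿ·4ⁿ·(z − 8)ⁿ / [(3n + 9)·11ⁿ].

Ratio test: |a_{n+1}/a_n| = [(3n + 9)/(3(n+1) + 9)] · 8·4/11 → 32/11 as n → ∞.
Convergence for |z − 8| · 32/11 < 1, i.e. |z − 8| < 11/32. So R = 11/32.

R = 11/32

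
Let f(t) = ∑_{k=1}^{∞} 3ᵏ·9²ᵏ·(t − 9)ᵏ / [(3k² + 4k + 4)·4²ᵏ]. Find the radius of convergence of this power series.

Ratio test: |a_{k+1}/a_k| = [(3k² + 4k + 4)/(3(k+1)² + 4(k+1) + 4)] · 3·81/16 → 243/16 as k → ∞.
Hence the series converges for |t − 9| < 1/(243/16) = 16/243, so the radius of convergence is 16/243.

R = 16/243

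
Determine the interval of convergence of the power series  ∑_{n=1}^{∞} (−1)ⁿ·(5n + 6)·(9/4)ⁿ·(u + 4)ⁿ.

The ratio of consecutive coefficients is [(5(n+1) + 6)/(5n + 6)] · 9/4 → 9/4.
The series converges when 9/4 · |u + 4| < 1, giving R = 4/9.
Endpoint u = -32/9: the terms have absolute value of order n, which does not tend to 0, so the series diverges by the divergence test.
Check u = -40/9: the terms do not tend to 0, so the series diverges.

(-40/9, -32/9)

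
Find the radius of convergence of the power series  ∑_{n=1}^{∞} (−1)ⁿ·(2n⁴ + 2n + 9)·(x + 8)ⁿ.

By the ratio test, |a_{n+1}/a_n| = (2(n+1)⁴ + 2(n+1) + 9)/(2n⁴ + 2n + 9) → 1.
Hence R = 1.

R = 1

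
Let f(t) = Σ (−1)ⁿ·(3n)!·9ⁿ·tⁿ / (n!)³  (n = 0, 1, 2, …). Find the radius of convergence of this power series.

By the ratio test, |a_{n+1}/a_n| = (3n+1)·(3n+2)·(3n+3)/(n+1)³ · 9 → 243.
The series converges when 243 · |t| < 1, giving R = 1/243.

R = 1/243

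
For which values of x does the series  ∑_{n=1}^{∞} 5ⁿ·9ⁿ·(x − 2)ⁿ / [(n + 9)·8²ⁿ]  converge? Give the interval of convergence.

[26/45, 154/45)

Ratio test: |a_{n+1}/a_n| = [(n + 9)/((n+1) + 9)] · 5·9/64 → 45/64 as n → ∞.
Convergence for |x − 2| · 45/64 < 1, i.e. |x − 2| < 64/45. So R = 64/45.
At x = 154/45: comparison with the harmonic series Σ 1/n shows the series diverges.
At x = 26/45: the terms alternate in sign and decrease monotonically to 0 in absolute value (size ~ c/n), so the alternating series test gives convergence.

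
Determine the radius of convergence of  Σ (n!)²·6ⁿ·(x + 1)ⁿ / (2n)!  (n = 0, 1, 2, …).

Ratio test: |a_{n+1}/a_n| = (n+1)²/[(2n+1)·(2n+2)] · 6 → 3/2 as n → ∞.
The series converges when 3/2 · |x + 1| < 1, giving R = 2/3.

R = 2/3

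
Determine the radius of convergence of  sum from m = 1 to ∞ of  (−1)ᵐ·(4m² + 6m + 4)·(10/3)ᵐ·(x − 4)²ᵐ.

R = √30/10

The ratio of consecutive coefficients is [(4(m+1)² + 6(m+1) + 4)/(4m² + 6m + 4)] · 10/3 → 10/3.
Successive powers of (x − 4) differ by 2, so the series converges when |x − 4|² · 10/3 < 1, i.e. |x − 4| < √(3/10). So R = √30/10.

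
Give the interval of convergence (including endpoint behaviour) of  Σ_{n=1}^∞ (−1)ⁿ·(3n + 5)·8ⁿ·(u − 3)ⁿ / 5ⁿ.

The ratio of consecutive coefficients is [(3(n+1) + 5)/(3n + 5)] · 8/5 → 8/5.
Convergence for |u − 3| · 8/5 < 1, i.e. |u − 3| < 5/8. So R = 5/8.
When u = 29/8, the n-th term does not approach 0; divergence by the term test.
Endpoint u = 19/8: the n-th term does not approach 0; divergence by the term test.

(19/8, 29/8)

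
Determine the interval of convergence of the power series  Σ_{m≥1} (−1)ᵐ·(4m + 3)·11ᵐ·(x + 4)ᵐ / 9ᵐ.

The ratio of consecutive coefficients is [(4(m+1) + 3)/(4m + 3)] · 11/9 → 11/9.
The series converges when 11/9 · |x + 4| < 1, giving R = 9/11.
Check x = -35/11: the terms do not tend to 0, so the series diverges.
Check x = -53/11: the m-th term does not approach 0; divergence by the term test.

(-53/11, -35/11)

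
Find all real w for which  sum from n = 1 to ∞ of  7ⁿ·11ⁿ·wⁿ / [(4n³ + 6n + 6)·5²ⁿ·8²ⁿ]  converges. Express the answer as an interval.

[-1600/77, 1600/77]

By the ratio test, |a_{n+1}/a_n| = [(4n³ + 6n + 6)/(4(n+1)³ + 6(n+1) + 6)] · 7·11/(25·64) → 77/1600.
Convergence for |w| · 77/1600 < 1, i.e. |w| < 1600/77. So R = 1600/77.
Check w = 1600/77: absolute convergence follows by limit comparison with Σ 1/n³.
At w = -1600/77: the series is dominated by a constant times Σ 1/n³, which converges (p = 3 > 1).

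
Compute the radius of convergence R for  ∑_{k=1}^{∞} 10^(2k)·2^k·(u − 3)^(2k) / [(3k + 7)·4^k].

By the ratio test, |a_{k+1}/a_k| = [(3k + 7)/(3(k+1) + 7)] · 100·2/4 → 50.
Writing y = (u − 3)², the series in y has radius 1/50, so |u − 3| < √(1/50) and R = √2/10.

R = √2/10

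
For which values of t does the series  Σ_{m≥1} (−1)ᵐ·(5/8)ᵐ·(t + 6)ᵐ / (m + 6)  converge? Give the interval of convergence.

Apply the ratio test: |a_{m+1}| / |a_m| = [(m + 6)/((m+1) + 6)] · 5/8, which tends to 5/8 as m → ∞.
Convergence for |t + 6| · 5/8 < 1, i.e. |t + 6| < 8/5. So R = 8/5.
When t = -22/5, an alternating series whose terms decrease to 0 in absolute value, so it converges by the Leibniz criterion.
When t = -38/5, the terms are asymptotic to a nonzero constant times 1/m, so the series diverges by limit comparison with Σ 1/m.

(-38/5, -22/5]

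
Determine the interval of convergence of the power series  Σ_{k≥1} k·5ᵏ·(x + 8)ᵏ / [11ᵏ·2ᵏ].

Ratio test: |a_{k+1}/a_k| = [(k+1)/k] · 5/(11·2) → 5/22 as k → ∞.
The series converges when 5/22 · |x + 8| < 1, giving R = 22/5.
Endpoint x = -18/5: the terms do not tend to 0, so the series diverges.
When x = -62/5, the k-th term does not approach 0; divergence by the term test.

(-62/5, -18/5)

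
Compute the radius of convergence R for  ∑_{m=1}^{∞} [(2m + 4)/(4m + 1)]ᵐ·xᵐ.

Root test: |a_m|^(1/m) = (2m + 4)/(4m + 1) → 1/2.
Convergence for |x| · 1/2 < 1, i.e. |x| < 2. So R = 2.

R = 2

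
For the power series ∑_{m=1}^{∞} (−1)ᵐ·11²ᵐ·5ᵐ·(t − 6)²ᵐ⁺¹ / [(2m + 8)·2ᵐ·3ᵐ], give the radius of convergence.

Apply the ratio test: |a_{m+1}| / |a_m| = [(2m + 8)/(2(m+1) + 8)] · 121·5/(2·3), which tends to 605/6 as m → ∞.
Writing y = (t − 6)², the series in y has radius 6/605, so |t − 6| < √(6/605) and R = √30/55.

R = √30/55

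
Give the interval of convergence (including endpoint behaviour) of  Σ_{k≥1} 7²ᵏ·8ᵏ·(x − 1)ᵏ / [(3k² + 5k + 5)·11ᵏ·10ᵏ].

[141/196, 251/196]

The ratio of consecutive coefficients is [(3k² + 5k + 5)/(3(k+1)² + 5(k+1) + 5)] · 49·8/(11·10) → 196/55.
Thus R = 1/(196/55) = 55/196.
Check x = 251/196: absolute convergence follows by limit comparison with Σ 1/k².
When x = 141/196, the terms are on the order of 1/k², so the series converges absolutely by comparison with the p-series (p = 2 > 1).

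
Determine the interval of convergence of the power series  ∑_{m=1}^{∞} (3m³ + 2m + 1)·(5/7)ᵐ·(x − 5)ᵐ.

(18/5, 32/5)

Apply the ratio test: |a_{m+1}| / |a_m| = [(3(m+1)³ + 2(m+1) + 1)/(3m³ + 2m + 1)] · 5/7, which tends to 5/7 as m → ∞.
Hence the series converges for |x − 5| < 1/(5/7) = 7/5, so the radius of convergence is 7/5.
Check x = 32/5: the terms do not tend to 0, so the series diverges.
Check x = 18/5: the terms do not tend to 0, so the series diverges.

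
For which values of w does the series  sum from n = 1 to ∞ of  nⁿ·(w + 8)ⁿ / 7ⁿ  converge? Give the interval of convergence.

By the Cauchy root test, |a_n|^(1/n) = n/7 → ∞.
Since the n-th root of |a_n| is unbounded, the series converges only at w = -8; R = 0.

{-8}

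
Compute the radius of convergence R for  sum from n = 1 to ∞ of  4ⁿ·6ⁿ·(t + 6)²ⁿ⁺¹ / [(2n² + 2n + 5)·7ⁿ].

R = √42/12

The ratio of consecutive coefficients is [(2n² + 2n + 5)/(2(n+1)² + 2(n+1) + 5)] · 4·6/7 → 24/7.
Writing y = (t + 6)², the series in y has radius 7/24, so |t + 6| < √(7/24) and R = √42/12.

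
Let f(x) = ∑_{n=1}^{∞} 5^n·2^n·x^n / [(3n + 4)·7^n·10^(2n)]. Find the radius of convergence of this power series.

By the ratio test, |a_{n+1}/a_n| = [(3n + 4)/(3(n+1) + 4)] · 5·2/(7·100) → 1/70.
Thus R = 1/(1/70) = 70.

R = 70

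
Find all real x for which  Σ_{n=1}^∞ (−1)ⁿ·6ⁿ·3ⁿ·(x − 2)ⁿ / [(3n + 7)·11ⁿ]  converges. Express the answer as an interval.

(25/18, 47/18]

By the ratio test, |a_{n+1}/a_n| = [(3n + 7)/(3(n+1) + 7)] · 6·3/11 → 18/11.
Thus R = 1/(18/11) = 11/18.
Check x = 47/18: an alternating series whose terms decrease to 0 in absolute value, so it converges by the Leibniz criterion.
When x = 25/18, the terms behave like c/n; limit comparison with the harmonic series gives divergence.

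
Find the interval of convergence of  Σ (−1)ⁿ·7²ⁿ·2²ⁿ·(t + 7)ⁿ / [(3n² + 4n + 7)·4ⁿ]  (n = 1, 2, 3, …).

[-344/49, -342/49]

By the ratio test, |a_{n+1}/a_n| = [(3n² + 4n + 7)/(3(n+1)² + 4(n+1) + 7)] · 49·4/4 → 49.
Thus R = 1/(49) = 1/49.
When t = -342/49, the series is dominated by a constant times Σ 1/n², which converges (p = 2 > 1).
When t = -344/49, the series is dominated by a constant times Σ 1/n², which converges (p = 2 > 1).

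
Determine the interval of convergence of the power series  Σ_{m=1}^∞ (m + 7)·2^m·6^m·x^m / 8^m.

Ratio test: |a_{m+1}/a_m| = [((m+1) + 7)/(m + 7)] · 2·6/8 → 3/2 as m → ∞.
Thus R = 1/(3/2) = 2/3.
Check x = 2/3: the m-th term does not approach 0; divergence by the term test.
Endpoint x = -2/3: the terms do not tend to 0, so the series diverges.

(-2/3, 2/3)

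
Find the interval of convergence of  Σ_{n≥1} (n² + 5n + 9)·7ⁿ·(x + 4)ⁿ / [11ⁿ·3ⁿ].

(-61/7, 5/7)

By the ratio test, |a_{n+1}/a_n| = [((n+1)² + 5(n+1) + 9)/(n² + 5n + 9)] · 7/(11·3) → 7/33.
Thus R = 1/(7/33) = 33/7.
At x = 5/7: the terms have absolute value of order n², which does not tend to 0, so the series diverges by the divergence test.
Check x = -61/7: the terms do not tend to 0, so the series diverges.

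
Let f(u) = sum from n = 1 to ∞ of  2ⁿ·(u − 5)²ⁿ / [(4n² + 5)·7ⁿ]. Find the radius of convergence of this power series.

R = √14/2

Ratio test: |a_{n+1}/a_n| = [(4n² + 5)/(4(n+1)² + 5)] · 2/7 → 2/7 as n → ∞.
Successive powers of (u − 5) differ by 2, so the series converges when |u − 5|² · 2/7 < 1, i.e. |u − 5| < √(7/2). So R = √14/2.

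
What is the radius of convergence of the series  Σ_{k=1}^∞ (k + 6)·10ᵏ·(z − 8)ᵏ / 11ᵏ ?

R = 11/10

Ratio test: |a_{k+1}/a_k| = [((k+1) + 6)/(k + 6)] · 10/11 → 10/11 as k → ∞.
Thus R = 1/(10/11) = 11/10.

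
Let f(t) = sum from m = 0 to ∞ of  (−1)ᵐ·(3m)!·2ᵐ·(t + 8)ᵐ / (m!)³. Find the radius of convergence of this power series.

R = 1/54

The ratio of consecutive coefficients is (3m+1)·(3m+2)·(3m+3)/(m+1)³ · 2 → 54.
Hence the series converges for |t + 8| < 1/(54) = 1/54, so the radius of convergence is 1/54.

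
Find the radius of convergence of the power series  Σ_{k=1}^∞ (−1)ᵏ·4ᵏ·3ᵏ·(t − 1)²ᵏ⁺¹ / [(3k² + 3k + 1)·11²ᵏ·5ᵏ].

The ratio of consecutive coefficients is [(3k² + 3k + 1)/(3(k+1)² + 3(k+1) + 1)] · 4·3/(121·5) → 12/605.
Since the exponent of (t − 1) increases by 2 each term, convergence requires |t − 1|² < 605/12, hence R = 11√15/6.

R = 11√15/6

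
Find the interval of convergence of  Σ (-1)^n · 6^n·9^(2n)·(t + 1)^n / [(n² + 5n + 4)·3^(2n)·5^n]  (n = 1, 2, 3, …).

[-59/54, -49/54]

Ratio test: |a_{n+1}/a_n| = [(n² + 5n + 4)/((n+1)² + 5(n+1) + 4)] · 6·81/(9·5) → 54/5 as n → ∞.
Thus R = 1/(54/5) = 5/54.
Check t = -49/54: the terms are on the order of 1/n², so the series converges absolutely by comparison with the p-series (p = 2 > 1).
Endpoint t = -59/54: the terms are on the order of 1/n², so the series converges absolutely by comparison with the p-series (p = 2 > 1).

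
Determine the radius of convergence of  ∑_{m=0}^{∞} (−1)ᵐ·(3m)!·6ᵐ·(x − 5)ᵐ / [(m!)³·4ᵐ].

Apply the ratio test: |a_{m+1}| / |a_m| = (3m+1)·(3m+2)·(3m+3)/(m+1)³ · 6/4, which tends to 81/2 as m → ∞.
Convergence for |x − 5| · 81/2 < 1, i.e. |x − 5| < 2/81. So R = 2/81.

R = 2/81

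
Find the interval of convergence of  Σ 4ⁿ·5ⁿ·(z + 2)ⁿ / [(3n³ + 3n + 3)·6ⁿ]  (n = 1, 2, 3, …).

[-23/10, -17/10]

Ratio test: |a_{n+1}/a_n| = [(3n³ + 3n + 3)/(3(n+1)³ + 3(n+1) + 3)] · 4·5/6 → 10/3 as n → ∞.
Convergence for |z + 2| · 10/3 < 1, i.e. |z + 2| < 3/10. So R = 3/10.
When z = -17/10, absolute convergence follows by limit comparison with Σ 1/n³.
Endpoint z = -23/10: absolute convergence follows by limit comparison with Σ 1/n³.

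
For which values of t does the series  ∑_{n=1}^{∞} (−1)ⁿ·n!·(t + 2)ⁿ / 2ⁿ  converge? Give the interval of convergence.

Apply the ratio test: |a_{n+1}| / |a_n| = (n+1) · 1/2, which tends to ∞ as n → ∞.
The ratio grows without bound, so the series diverges whenever (t + 2) ≠ 0; it converges only at t = -2. R = 0.

{-2}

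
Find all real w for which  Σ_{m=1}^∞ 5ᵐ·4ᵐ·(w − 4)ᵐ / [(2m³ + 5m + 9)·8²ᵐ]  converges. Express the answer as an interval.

By the ratio test, |a_{m+1}/a_m| = [(2m³ + 5m + 9)/(2(m+1)³ + 5(m+1) + 9)] · 5·4/64 → 5/16.
Convergence for |w − 4| · 5/16 < 1, i.e. |w − 4| < 16/5. So R = 16/5.
Endpoint w = 36/5: absolute convergence follows by limit comparison with Σ 1/m³.
When w = 4/5, absolute convergence follows by limit comparison with Σ 1/m³.

[4/5, 36/5]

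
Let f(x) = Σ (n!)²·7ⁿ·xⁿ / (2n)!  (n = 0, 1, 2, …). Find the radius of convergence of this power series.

The ratio of consecutive coefficients is (n+1)²/[(2n+1)·(2n+2)] · 7 → 7/4.
The series converges when 7/4 · |x| < 1, giving R = 4/7.

R = 4/7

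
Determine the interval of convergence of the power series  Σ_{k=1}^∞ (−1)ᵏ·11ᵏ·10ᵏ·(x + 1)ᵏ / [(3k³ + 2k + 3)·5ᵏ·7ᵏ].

Ratio test: |a_{k+1}/a_k| = [(3k³ + 2k + 3)/(3(k+1)³ + 2(k+1) + 3)] · 11·10/(5·7) → 22/7 as k → ∞.
Thus R = 1/(22/7) = 7/22.
At x = -15/22: absolute convergence follows by limit comparison with Σ 1/k³.
Check x = -29/22: absolute convergence follows by limit comparison with Σ 1/k³.

[-29/22, -15/22]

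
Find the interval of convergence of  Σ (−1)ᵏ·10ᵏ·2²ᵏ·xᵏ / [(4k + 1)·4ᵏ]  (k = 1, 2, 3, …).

By the ratio test, |a_{k+1}/a_k| = [(4k + 1)/(4(k+1) + 1)] · 10·4/4 → 10.
Thus R = 1/(10) = 1/10.
Endpoint x = 1/10: convergence follows from the alternating series test (terms decrease monotonically to 0).
Check x = -1/10: the terms behave like c/k; limit comparison with the harmonic series gives divergence.

(-1/10, 1/10]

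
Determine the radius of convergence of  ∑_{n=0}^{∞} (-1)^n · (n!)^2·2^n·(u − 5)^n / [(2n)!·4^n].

By the ratio test, |a_{n+1}/a_n| = (n+1)²/[(2n+1)·(2n+2)] · 2/4 → 1/8.
Hence the series converges for |u − 5| < 1/(1/8) = 8, so the radius of convergence is 8.

R = 8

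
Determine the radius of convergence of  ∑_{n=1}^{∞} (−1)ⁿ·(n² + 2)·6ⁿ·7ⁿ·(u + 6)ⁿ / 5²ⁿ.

R = 25/42

Apply the ratio test: |a_{n+1}| / |a_n| = [((n+1)² + 2)/(n² + 2)] · 6·7/25, which tends to 42/25 as n → ∞.
The series converges when 42/25 · |u + 6| < 1, giving R = 25/42.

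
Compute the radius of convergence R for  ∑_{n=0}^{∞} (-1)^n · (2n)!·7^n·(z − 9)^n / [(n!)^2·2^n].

Apply the ratio test: |a_{n+1}| / |a_n| = (2n+1)·(2n+2)/(n+1)² · 7/2, which tends to 14 as n → ∞.
The series converges when 14 · |z − 9| < 1, giving R = 1/14.

R = 1/14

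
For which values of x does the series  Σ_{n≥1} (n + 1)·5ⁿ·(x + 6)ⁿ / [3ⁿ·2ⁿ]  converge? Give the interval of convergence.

(-36/5, -24/5)

Apply the ratio test: |a_{n+1}| / |a_n| = [((n+1) + 1)/(n + 1)] · 5/(3·2), which tends to 5/6 as n → ∞.
Hence the series converges for |x + 6| < 1/(5/6) = 6/5, so the radius of convergence is 6/5.
Endpoint x = -24/5: the terms have absolute value of order n, which does not tend to 0, so the series diverges by the divergence test.
When x = -36/5, the terms have absolute value of order n, which does not tend to 0, so the series diverges by the divergence test.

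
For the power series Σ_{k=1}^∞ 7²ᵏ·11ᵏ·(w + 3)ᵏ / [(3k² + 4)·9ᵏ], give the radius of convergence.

By the ratio test, |a_{k+1}/a_k| = [(3k² + 4)/(3(k+1)² + 4)] · 49·11/9 → 539/9.
Hence the series converges for |w + 3| < 1/(539/9) = 9/539, so the radius of convergence is 9/539.

R = 9/539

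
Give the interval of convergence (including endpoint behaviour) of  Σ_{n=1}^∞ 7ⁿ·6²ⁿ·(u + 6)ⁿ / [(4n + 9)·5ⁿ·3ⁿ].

[-509/84, -499/84)

By the ratio test, |a_{n+1}/a_n| = [(4n + 9)/(4(n+1) + 9)] · 7·36/(5·3) → 84/5.
Convergence for |u + 6| · 84/5 < 1, i.e. |u + 6| < 5/84. So R = 5/84.
Endpoint u = -499/84: comparison with the harmonic series Σ 1/n shows the series diverges.
When u = -509/84, an alternating series whose terms decrease to 0 in absolute value, so it converges by the Leibniz criterion.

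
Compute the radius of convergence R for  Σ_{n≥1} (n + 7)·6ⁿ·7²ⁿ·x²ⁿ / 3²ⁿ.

R = √6/14

By the ratio test, |a_{n+1}/a_n| = [((n+1) + 7)/(n + 7)] · 6·49/9 → 98/3.
Writing y = x², the series in y has radius 3/98, so |x| < √(3/98) and R = √6/14.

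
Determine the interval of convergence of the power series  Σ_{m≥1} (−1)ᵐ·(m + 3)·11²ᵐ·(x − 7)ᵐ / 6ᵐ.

Ratio test: |a_{m+1}/a_m| = [((m+1) + 3)/(m + 3)] · 121/6 → 121/6 as m → ∞.
Convergence for |x − 7| · 121/6 < 1, i.e. |x − 7| < 6/121. So R = 6/121.
Endpoint x = 853/121: the terms have absolute value of order m, which does not tend to 0, so the series diverges by the divergence test.
Check x = 841/121: the m-th term does not approach 0; divergence by the term test.

(841/121, 853/121)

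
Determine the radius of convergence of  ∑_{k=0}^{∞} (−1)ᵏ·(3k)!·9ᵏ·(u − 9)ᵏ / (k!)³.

By the ratio test, |a_{k+1}/a_k| = (3k+1)·(3k+2)·(3k+3)/(k+1)³ · 9 → 243.
Thus R = 1/(243) = 1/243.

R = 1/243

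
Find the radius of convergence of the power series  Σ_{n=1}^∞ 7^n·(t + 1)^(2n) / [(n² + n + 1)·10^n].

R = √70/7

Ratio test: |a_{n+1}/a_n| = [(n² + n + 1)/((n+1)² + (n+1) + 1)] · 7/10 → 7/10 as n → ∞.
Writing y = (t + 1)², the series in y has radius 10/7, so |t + 1| < √(10/7) and R = √70/7.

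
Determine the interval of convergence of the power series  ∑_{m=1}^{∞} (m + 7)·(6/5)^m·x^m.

The ratio of consecutive coefficients is [((m+1) + 7)/(m + 7)] · 6/5 → 6/5.
The series converges when 6/5 · |x| < 1, giving R = 5/6.
Endpoint x = 5/6: the m-th term does not approach 0; divergence by the term test.
Endpoint x = -5/6: the terms do not tend to 0, so the series diverges.

(-5/6, 5/6)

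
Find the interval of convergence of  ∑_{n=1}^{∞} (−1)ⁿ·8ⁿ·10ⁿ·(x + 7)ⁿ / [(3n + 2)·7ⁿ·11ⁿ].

(-637/80, -483/80]

The ratio of consecutive coefficients is [(3n + 2)/(3(n+1) + 2)] · 8·10/(7·11) → 80/77.
The series converges when 80/77 · |x + 7| < 1, giving R = 77/80.
Check x = -483/80: an alternating series whose terms decrease to 0 in absolute value, so it converges by the Leibniz criterion.
At x = -637/80: the terms behave like c/n; limit comparison with the harmonic series gives divergence.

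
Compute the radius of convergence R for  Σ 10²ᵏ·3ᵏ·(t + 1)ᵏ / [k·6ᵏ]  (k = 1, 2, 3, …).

R = 1/50

Ratio test: |a_{k+1}/a_k| = [k/(k+1)] · 100·3/6 → 50 as k → ∞.
Thus R = 1/(50) = 1/50.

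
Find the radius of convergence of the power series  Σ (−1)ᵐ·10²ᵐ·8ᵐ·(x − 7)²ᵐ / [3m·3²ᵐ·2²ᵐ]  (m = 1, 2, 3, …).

R = 3√2/20

Apply the ratio test: |a_{m+1}| / |a_m| = [3m/3(m+1)] · 100·8/(9·4), which tends to 200/9 as m → ∞.
Since the exponent of (x − 7) increases by 2 each term, convergence requires |x − 7|² < 9/200, hence R = 3√2/20.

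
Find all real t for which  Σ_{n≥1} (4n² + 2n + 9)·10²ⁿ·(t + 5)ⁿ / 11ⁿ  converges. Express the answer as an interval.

(-511/100, -489/100)

The ratio of consecutive coefficients is [(4(n+1)² + 2(n+1) + 9)/(4n² + 2n + 9)] · 100/11 → 100/11.
Convergence for |t + 5| · 100/11 < 1, i.e. |t + 5| < 11/100. So R = 11/100.
Endpoint t = -489/100: the terms do not tend to 0, so the series diverges.
Endpoint t = -511/100: the terms have absolute value of order n², which does not tend to 0, so the series diverges by the divergence test.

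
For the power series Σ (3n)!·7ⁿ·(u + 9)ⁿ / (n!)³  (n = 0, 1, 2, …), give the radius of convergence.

Ratio test: |a_{n+1}/a_n| = (3n+1)·(3n+2)·(3n+3)/(n+1)³ · 7 → 189 as n → ∞.
Convergence for |u + 9| · 189 < 1, i.e. |u + 9| < 1/189. So R = 1/189.

R = 1/189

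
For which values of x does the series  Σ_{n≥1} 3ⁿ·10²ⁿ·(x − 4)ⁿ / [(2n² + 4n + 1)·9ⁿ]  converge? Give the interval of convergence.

[397/100, 403/100]

By the ratio test, |a_{n+1}/a_n| = [(2n² + 4n + 1)/(2(n+1)² + 4(n+1) + 1)] · 3·100/9 → 100/3.
Thus R = 1/(100/3) = 3/100.
Check x = 403/100: the series is dominated by a constant times Σ 1/n², which converges (p = 2 > 1).
Check x = 397/100: absolute convergence follows by limit comparison with Σ 1/n².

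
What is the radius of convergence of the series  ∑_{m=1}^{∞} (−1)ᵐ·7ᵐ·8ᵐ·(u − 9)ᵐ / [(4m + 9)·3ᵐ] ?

R = 3/56

Apply the ratio test: |a_{m+1}| / |a_m| = [(4m + 9)/(4(m+1) + 9)] · 7·8/3, which tends to 56/3 as m → ∞.
The series converges when 56/3 · |u − 9| < 1, giving R = 3/56.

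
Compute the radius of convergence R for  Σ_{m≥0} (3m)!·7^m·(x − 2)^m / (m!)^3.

Ratio test: |a_{m+1}/a_m| = (3m+1)·(3m+2)·(3m+3)/(m+1)³ · 7 → 189 as m → ∞.
Thus R = 1/(189) = 1/189.

R = 1/189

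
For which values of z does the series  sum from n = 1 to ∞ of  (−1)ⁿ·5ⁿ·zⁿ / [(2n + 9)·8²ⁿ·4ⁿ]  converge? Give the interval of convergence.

Apply the ratio test: |a_{n+1}| / |a_n| = [(2n + 9)/(2(n+1) + 9)] · 5/(64·4), which tends to 5/256 as n → ∞.
Hence the series converges for |z| < 1/(5/256) = 256/5, so the radius of convergence is 256/5.
At z = 256/5: an alternating series whose terms decrease to 0 in absolute value, so it converges by the Leibniz criterion.
Check z = -256/5: the terms behave like c/n; limit comparison with the harmonic series gives divergence.

(-256/5, 256/5]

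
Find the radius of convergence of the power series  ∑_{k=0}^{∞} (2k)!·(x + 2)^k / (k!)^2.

The ratio of consecutive coefficients is (2k+1)·(2k+2)/(k+1)² → 4.
The series converges when 4 · |x + 2| < 1, giving R = 1/4.

R = 1/4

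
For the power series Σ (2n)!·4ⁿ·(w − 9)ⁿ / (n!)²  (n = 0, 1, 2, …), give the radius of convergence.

By the ratio test, |a_{n+1}/a_n| = (2n+1)·(2n+2)/(n+1)² · 4 → 16.
Thus R = 1/(16) = 1/16.

R = 1/16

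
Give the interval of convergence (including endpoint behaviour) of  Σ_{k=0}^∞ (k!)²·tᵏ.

The ratio of consecutive coefficients is (k+1)² → ∞.
Since the ratio → ∞, the series diverges for every t ≠ 0, and R = 0.

{0}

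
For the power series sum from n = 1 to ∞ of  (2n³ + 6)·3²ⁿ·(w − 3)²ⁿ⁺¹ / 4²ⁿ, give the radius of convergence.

R = 4/3

Ratio test: |a_{n+1}/a_n| = [(2(n+1)³ + 6)/(2n³ + 6)] · 9/16 → 9/16 as n → ∞.
Writing y = (w − 3)², the series in y has radius 16/9, so |w − 3| < √(16/9) = 4/3 and R = 4/3.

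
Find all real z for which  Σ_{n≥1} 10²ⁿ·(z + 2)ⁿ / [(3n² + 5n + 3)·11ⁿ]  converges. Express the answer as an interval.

[-211/100, -189/100]

By the ratio test, |a_{n+1}/a_n| = [(3n² + 5n + 3)/(3(n+1)² + 5(n+1) + 3)] · 100/11 → 100/11.
Convergence for |z + 2| · 100/11 < 1, i.e. |z + 2| < 11/100. So R = 11/100.
At z = -189/100: the terms are on the order of 1/n², so the series converges absolutely by comparison with the p-series (p = 2 > 1).
At z = -211/100: the terms are on the order of 1/n², so the series converges absolutely by comparison with the p-series (p = 2 > 1).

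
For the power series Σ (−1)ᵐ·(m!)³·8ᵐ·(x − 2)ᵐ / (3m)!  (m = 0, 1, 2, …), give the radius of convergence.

R = 27/8

By the ratio test, |a_{m+1}/a_m| = (m+1)³/[(3m+1)·(3m+2)·(3m+3)] · 8 → 8/27.
Convergence for |x − 2| · 8/27 < 1, i.e. |x − 2| < 27/8. So R = 27/8.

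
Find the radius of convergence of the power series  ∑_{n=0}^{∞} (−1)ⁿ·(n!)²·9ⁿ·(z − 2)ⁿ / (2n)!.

By the ratio test, |a_{n+1}/a_n| = (n+1)²/[(2n+1)·(2n+2)] · 9 → 9/4.
Convergence for |z − 2| · 9/4 < 1, i.e. |z − 2| < 4/9. So R = 4/9.

R = 4/9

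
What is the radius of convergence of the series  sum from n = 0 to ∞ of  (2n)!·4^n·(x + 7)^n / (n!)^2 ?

R = 1/16

Apply the ratio test: |a_{n+1}| / |a_n| = (2n+1)·(2n+2)/(n+1)² · 4, which tends to 16 as n → ∞.
Convergence for |x + 7| · 16 < 1, i.e. |x + 7| < 1/16. So R = 1/16.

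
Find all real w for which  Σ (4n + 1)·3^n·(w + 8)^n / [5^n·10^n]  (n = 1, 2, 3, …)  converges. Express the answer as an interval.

(-74/3, 26/3)

Apply the ratio test: |a_{n+1}| / |a_n| = [(4(n+1) + 1)/(4n + 1)] · 3/(5·10), which tends to 3/50 as n → ∞.
Thus R = 1/(3/50) = 50/3.
When w = 26/3, the n-th term does not approach 0; divergence by the term test.
Endpoint w = -74/3: the terms have absolute value of order n, which does not tend to 0, so the series diverges by the divergence test.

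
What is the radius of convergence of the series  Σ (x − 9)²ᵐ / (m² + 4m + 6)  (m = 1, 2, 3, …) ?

Ratio test: |a_{m+1}/a_m| = (m² + 4m + 6)/((m+1)² + 4(m+1) + 6) → 1 as m → ∞.
Since the exponent of (x − 9) increases by 2 each term, convergence requires |x − 9|² < 1, hence R = 1.

R = 1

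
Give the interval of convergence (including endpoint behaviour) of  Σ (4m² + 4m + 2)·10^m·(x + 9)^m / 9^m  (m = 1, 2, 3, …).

(-99/10, -81/10)

By the ratio test, |a_{m+1}/a_m| = [(4(m+1)² + 4(m+1) + 2)/(4m² + 4m + 2)] · 10/9 → 10/9.
The series converges when 10/9 · |x + 9| < 1, giving R = 9/10.
Endpoint x = -81/10: the m-th term does not approach 0; divergence by the term test.
Check x = -99/10: the m-th term does not approach 0; divergence by the term test.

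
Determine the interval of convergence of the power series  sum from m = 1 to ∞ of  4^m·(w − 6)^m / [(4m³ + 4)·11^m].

[13/4, 35/4]

Ratio test: |a_{m+1}/a_m| = [(4m³ + 4)/(4(m+1)³ + 4)] · 4/11 → 4/11 as m → ∞.
Convergence for |w − 6| · 4/11 < 1, i.e. |w − 6| < 11/4. So R = 11/4.
Check w = 35/4: absolute convergence follows by limit comparison with Σ 1/m³.
Endpoint w = 13/4: the terms are on the order of 1/m³, so the series converges absolutely by comparison with the p-series (p = 3 > 1).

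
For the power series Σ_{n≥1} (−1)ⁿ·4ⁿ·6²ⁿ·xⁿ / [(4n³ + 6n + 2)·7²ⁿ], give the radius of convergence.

Ratio test: |a_{n+1}/a_n| = [(4n³ + 6n + 2)/(4(n+1)³ + 6(n+1) + 2)] · 4·36/49 → 144/49 as n → ∞.
Hence the series converges for |x| < 1/(144/49) = 49/144, so the radius of convergence is 49/144.

R = 49/144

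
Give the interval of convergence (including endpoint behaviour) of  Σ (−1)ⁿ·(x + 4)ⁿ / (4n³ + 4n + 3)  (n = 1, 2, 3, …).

[-5, -3]

By the ratio test, |a_{n+1}/a_n| = (4n³ + 4n + 3)/(4(n+1)³ + 4(n+1) + 3) → 1.
So the series converges when |x + 4| < 1 and diverges when |x + 4| > 1; R = 1.
At x = -3: the series is dominated by a constant times Σ 1/n³, which converges (p = 3 > 1).
Endpoint x = -5: the series is dominated by a constant times Σ 1/n³, which converges (p = 3 > 1).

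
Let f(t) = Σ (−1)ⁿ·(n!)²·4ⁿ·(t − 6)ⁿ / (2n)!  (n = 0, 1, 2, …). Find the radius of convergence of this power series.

R = 1

The ratio of consecutive coefficients is (n+1)²/[(2n+1)·(2n+2)] · 4 → 1.
Convergence for |t − 6| < 1, so R = 1.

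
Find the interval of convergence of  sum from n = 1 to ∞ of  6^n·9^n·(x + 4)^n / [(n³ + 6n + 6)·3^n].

Ratio test: |a_{n+1}/a_n| = [(n³ + 6n + 6)/((n+1)³ + 6(n+1) + 6)] · 6·9/3 → 18 as n → ∞.
The series converges when 18 · |x + 4| < 1, giving R = 1/18.
Check x = -71/18: the series is dominated by a constant times Σ 1/n³, which converges (p = 3 > 1).
Endpoint x = -73/18: the series is dominated by a constant times Σ 1/n³, which converges (p = 3 > 1).

[-73/18, -71/18]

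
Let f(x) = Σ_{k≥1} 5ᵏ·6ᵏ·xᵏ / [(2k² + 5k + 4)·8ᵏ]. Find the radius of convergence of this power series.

R = 4/15

By the ratio test, |a_{k+1}/a_k| = [(2k² + 5k + 4)/(2(k+1)² + 5(k+1) + 4)] · 5·6/8 → 15/4.
Thus R = 1/(15/4) = 4/15.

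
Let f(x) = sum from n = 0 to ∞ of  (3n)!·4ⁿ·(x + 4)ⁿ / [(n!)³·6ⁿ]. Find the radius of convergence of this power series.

The ratio of consecutive coefficients is (3n+1)·(3n+2)·(3n+3)/(n+1)³ · 4/6 → 18.
Hence the series converges for |x + 4| < 1/(18) = 1/18, so the radius of convergence is 1/18.

R = 1/18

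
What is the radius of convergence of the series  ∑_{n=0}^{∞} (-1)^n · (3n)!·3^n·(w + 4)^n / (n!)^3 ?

R = 1/81

Apply the ratio test: |a_{n+1}| / |a_n| = (3n+1)·(3n+2)·(3n+3)/(n+1)³ · 3, which tends to 81 as n → ∞.
Hence the series converges for |w + 4| < 1/(81) = 1/81, so the radius of convergence is 1/81.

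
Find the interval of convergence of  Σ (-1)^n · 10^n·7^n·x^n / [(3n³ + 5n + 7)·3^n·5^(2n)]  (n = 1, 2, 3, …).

[-15/14, 15/14]

Apply the ratio test: |a_{n+1}| / |a_n| = [(3n³ + 5n + 7)/(3(n+1)³ + 5(n+1) + 7)] · 10·7/(3·25), which tends to 14/15 as n → ∞.
Thus R = 1/(14/15) = 15/14.
At x = 15/14: absolute convergence follows by limit comparison with Σ 1/n³.
When x = -15/14, the series is dominated by a constant times Σ 1/n³, which converges (p = 3 > 1).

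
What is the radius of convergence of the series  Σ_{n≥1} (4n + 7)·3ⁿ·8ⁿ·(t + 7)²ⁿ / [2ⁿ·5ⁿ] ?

By the ratio test, |a_{n+1}/a_n| = [(4(n+1) + 7)/(4n + 7)] · 3·8/(2·5) → 12/5.
Successive powers of (t + 7) differ by 2, so the series converges when |t + 7|² · 12/5 < 1, i.e. |t + 7| < √(5/12). So R = √15/6.

R = √15/6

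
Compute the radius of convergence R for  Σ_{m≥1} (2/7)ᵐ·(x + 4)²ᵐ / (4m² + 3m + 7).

The ratio of consecutive coefficients is [(4m² + 3m + 7)/(4(m+1)² + 3(m+1) + 7)] · 2/7 → 2/7.
Writing y = (x + 4)², the series in y has radius 7/2, so |x + 4| < √(7/2) and R = √14/2.

R = √14/2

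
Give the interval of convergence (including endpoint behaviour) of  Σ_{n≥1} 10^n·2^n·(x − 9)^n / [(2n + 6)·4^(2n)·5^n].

The ratio of consecutive coefficients is [(2n + 6)/(2(n+1) + 6)] · 10·2/(16·5) → 1/4.
Hence the series converges for |x − 9| < 1/(1/4) = 4, so the radius of convergence is 4.
At x = 13: the terms behave like c/n; limit comparison with the harmonic series gives divergence.
Check x = 5: an alternating series whose terms decrease to 0 in absolute value, so it converges by the Leibniz criterion.

[5, 13)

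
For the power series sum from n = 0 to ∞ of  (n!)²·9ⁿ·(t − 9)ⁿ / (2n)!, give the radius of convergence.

Apply the ratio test: |a_{n+1}| / |a_n| = (n+1)²/[(2n+1)·(2n+2)] · 9, which tends to 9/4 as n → ∞.
Thus R = 1/(9/4) = 4/9.

R = 4/9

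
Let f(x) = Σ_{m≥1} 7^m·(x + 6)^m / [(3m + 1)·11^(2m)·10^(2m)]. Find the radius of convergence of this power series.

Ratio test: |a_{m+1}/a_m| = [(3m + 1)/(3(m+1) + 1)] · 7/(121·100) → 7/12100 as m → ∞.
Hence the series converges for |x + 6| < 1/(7/12100) = 12100/7, so the radius of convergence is 12100/7.

R = 12100/7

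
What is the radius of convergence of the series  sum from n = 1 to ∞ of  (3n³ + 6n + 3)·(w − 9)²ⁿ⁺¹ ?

R = 1

Apply the ratio test: |a_{n+1}| / |a_n| = (3(n+1)³ + 6(n+1) + 3)/(3n³ + 6n + 3), which tends to 1 as n → ∞.
Since the exponent of (w − 9) increases by 2 each term, convergence requires |w − 9|² < 1, hence R = 1.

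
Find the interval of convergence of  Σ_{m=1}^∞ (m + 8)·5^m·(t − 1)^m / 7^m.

(-2/5, 12/5)

By the ratio test, |a_{m+1}/a_m| = [((m+1) + 8)/(m + 8)] · 5/7 → 5/7.
Thus R = 1/(5/7) = 7/5.
When t = 12/5, the m-th term does not approach 0; divergence by the term test.
At t = -2/5: the terms do not tend to 0, so the series diverges.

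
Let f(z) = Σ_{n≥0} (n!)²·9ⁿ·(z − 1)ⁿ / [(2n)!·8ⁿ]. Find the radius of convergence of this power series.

R = 32/9

Ratio test: |a_{n+1}/a_n| = (n+1)²/[(2n+1)·(2n+2)] · 9/8 → 9/32 as n → ∞.
Convergence for |z − 1| · 9/32 < 1, i.e. |z − 1| < 32/9. So R = 32/9.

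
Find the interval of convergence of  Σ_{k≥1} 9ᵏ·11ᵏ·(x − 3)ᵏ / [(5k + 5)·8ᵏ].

[289/99, 305/99)

The ratio of consecutive coefficients is [(5k + 5)/(5(k+1) + 5)] · 9·11/8 → 99/8.
Thus R = 1/(99/8) = 8/99.
When x = 305/99, the terms behave like c/k; limit comparison with the harmonic series gives divergence.
Check x = 289/99: an alternating series whose terms decrease to 0 in absolute value, so it converges by the Leibniz criterion.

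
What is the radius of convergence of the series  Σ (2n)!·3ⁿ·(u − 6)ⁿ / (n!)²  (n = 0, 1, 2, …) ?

Ratio test: |a_{n+1}/a_n| = (2n+1)·(2n+2)/(n+1)² · 3 → 12 as n → ∞.
The series converges when 12 · |u − 6| < 1, giving R = 1/12.

R = 1/12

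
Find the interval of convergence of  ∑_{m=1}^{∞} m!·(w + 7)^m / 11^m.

By the ratio test, |a_{m+1}/a_m| = (m+1) · 1/11 → ∞.
The terms grow without bound for any (w + 7) ≠ 0, so R = 0 (convergence only at w = -7).

{-7}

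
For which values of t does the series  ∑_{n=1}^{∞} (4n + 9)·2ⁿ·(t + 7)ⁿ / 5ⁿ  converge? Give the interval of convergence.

(-19/2, -9/2)

Apply the ratio test: |a_{n+1}| / |a_n| = [(4(n+1) + 9)/(4n + 9)] · 2/5, which tends to 2/5 as n → ∞.
Thus R = 1/(2/5) = 5/2.
When t = -9/2, the terms do not tend to 0, so the series diverges.
At t = -19/2: the n-th term does not approach 0; divergence by the term test.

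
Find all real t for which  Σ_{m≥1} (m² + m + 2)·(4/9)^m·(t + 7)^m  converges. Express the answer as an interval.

By the ratio test, |a_{m+1}/a_m| = [((m+1)² + (m+1) + 2)/(m² + m + 2)] · 4/9 → 4/9.
Thus R = 1/(4/9) = 9/4.
Endpoint t = -19/4: the m-th term does not approach 0; divergence by the term test.
When t = -37/4, the m-th term does not approach 0; divergence by the term test.

(-37/4, -19/4)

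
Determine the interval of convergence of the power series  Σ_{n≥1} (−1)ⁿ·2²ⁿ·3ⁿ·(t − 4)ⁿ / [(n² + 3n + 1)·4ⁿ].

By the ratio test, |a_{n+1}/a_n| = [(n² + 3n + 1)/((n+1)² + 3(n+1) + 1)] · 4·3/4 → 3.
Hence the series converges for |t − 4| < 1/(3) = 1/3, so the radius of convergence is 1/3.
Endpoint t = 13/3: the terms are on the order of 1/n², so the series converges absolutely by comparison with the p-series (p = 2 > 1).
Endpoint t = 11/3: absolute convergence follows by limit comparison with Σ 1/n².

[11/3, 13/3]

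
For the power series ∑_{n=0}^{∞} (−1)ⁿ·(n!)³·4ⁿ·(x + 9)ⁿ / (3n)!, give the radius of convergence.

R = 27/4

Apply the ratio test: |a_{n+1}| / |a_n| = (n+1)³/[(3n+1)·(3n+2)·(3n+3)] · 4, which tends to 4/27 as n → ∞.
The series converges when 4/27 · |x + 9| < 1, giving R = 27/4.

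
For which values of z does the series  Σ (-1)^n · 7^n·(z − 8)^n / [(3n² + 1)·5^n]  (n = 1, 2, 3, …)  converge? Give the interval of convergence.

[51/7, 61/7]

By the ratio test, |a_{n+1}/a_n| = [(3n² + 1)/(3(n+1)² + 1)] · 7/5 → 7/5.
Thus R = 1/(7/5) = 5/7.
At z = 61/7: absolute convergence follows by limit comparison with Σ 1/n².
Endpoint z = 51/7: the terms are on the order of 1/n², so the series converges absolutely by comparison with the p-series (p = 2 > 1).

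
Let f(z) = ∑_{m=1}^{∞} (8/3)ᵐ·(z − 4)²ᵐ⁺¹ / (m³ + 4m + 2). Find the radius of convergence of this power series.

By the ratio test, |a_{m+1}/a_m| = [(m³ + 4m + 2)/((m+1)³ + 4(m+1) + 2)] · 8/3 → 8/3.
Since the exponent of (z − 4) increases by 2 each term, convergence requires |z − 4|² < 3/8, hence R = √6/4.

R = √6/4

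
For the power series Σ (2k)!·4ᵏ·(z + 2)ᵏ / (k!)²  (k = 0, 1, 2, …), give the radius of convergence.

R = 1/16

The ratio of consecutive coefficients is (2k+1)·(2k+2)/(k+1)² · 4 → 16.
Hence the series converges for |z + 2| < 1/(16) = 1/16, so the radius of convergence is 1/16.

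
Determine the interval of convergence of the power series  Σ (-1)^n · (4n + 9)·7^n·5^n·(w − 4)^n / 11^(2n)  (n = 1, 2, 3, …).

The ratio of consecutive coefficients is [(4(n+1) + 9)/(4n + 9)] · 7·5/121 → 35/121.
The series converges when 35/121 · |w − 4| < 1, giving R = 121/35.
Check w = 261/35: the terms have absolute value of order n, which does not tend to 0, so the series diverges by the divergence test.
When w = 19/35, the terms do not tend to 0, so the series diverges.

(19/35, 261/35)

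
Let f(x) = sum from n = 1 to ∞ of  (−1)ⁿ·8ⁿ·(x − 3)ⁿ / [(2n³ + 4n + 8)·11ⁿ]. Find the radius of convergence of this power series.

Ratio test: |a_{n+1}/a_n| = [(2n³ + 4n + 8)/(2(n+1)³ + 4(n+1) + 8)] · 8/11 → 8/11 as n → ∞.
Convergence for |x − 3| · 8/11 < 1, i.e. |x − 3| < 11/8. So R = 11/8.

R = 11/8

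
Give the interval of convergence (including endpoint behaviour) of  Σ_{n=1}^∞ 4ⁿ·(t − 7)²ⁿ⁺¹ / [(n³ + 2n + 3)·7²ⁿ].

[7/2, 21/2]

By the ratio test, |a_{n+1}/a_n| = [(n³ + 2n + 3)/((n+1)³ + 2(n+1) + 3)] · 4/49 → 4/49.
Writing y = (t − 7)², the series in y has radius 49/4, so |t − 7| < √(49/4) = 7/2 and R = 7/2.
Endpoint t = 21/2: the series is dominated by a constant times Σ 1/n³, which converges (p = 3 > 1).
Endpoint t = 7/2: absolute convergence follows by limit comparison with Σ 1/n³.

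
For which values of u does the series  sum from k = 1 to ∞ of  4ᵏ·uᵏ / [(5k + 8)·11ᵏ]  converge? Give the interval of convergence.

[-11/4, 11/4)

Ratio test: |a_{k+1}/a_k| = [(5k + 8)/(5(k+1) + 8)] · 4/11 → 4/11 as k → ∞.
Convergence for |u| · 4/11 < 1, i.e. |u| < 11/4. So R = 11/4.
When u = 11/4, the terms are asymptotic to a nonzero constant times 1/k, so the series diverges by limit comparison with Σ 1/k.
When u = -11/4, an alternating series whose terms decrease to 0 in absolute value, so it converges by the Leibniz criterion.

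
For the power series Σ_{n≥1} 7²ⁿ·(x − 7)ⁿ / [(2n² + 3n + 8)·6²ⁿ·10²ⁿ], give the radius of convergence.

R = 3600/49

Ratio test: |a_{n+1}/a_n| = [(2n² + 3n + 8)/(2(n+1)² + 3(n+1) + 8)] · 49/(36·100) → 49/3600 as n → ∞.
Hence the series converges for |x − 7| < 1/(49/3600) = 3600/49, so the radius of convergence is 3600/49.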